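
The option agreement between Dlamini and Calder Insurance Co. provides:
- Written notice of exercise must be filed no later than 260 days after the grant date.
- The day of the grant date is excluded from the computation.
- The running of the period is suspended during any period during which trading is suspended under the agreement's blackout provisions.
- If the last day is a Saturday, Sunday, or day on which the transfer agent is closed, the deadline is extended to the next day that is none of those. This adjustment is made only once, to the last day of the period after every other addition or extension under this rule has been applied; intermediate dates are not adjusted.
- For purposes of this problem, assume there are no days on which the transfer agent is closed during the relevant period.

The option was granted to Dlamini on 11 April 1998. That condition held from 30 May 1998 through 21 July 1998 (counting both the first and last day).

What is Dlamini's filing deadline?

February 18, 1999

260 days after 11 April 1998 is December 27, 1998.
From May 30, 1998 through July 21, 1998 inclusive is 53 days; tolling adds 53 days: December 27, 1998 + 53 days = February 18, 1999.
February 18, 1999 is a Thursday and not a day on which the transfer agent is closed, so no extension applies.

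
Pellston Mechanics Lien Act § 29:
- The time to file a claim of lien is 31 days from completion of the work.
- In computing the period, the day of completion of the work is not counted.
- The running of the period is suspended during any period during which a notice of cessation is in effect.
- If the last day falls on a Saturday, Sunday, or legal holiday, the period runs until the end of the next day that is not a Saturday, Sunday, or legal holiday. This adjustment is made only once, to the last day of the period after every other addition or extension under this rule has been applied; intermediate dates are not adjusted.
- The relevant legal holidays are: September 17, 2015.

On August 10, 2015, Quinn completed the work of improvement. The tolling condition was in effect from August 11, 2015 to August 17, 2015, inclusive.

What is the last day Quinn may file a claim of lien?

September 18, 2015

31 days after August 10, 2015 is September 10, 2015.
From August 11, 2015 through August 17, 2015 inclusive is 7 days; tolling adds 7 days: September 10, 2015 + 7 days = September 17, 2015.
September 17, 2015 is a listed holiday. The next qualifying day is September 18, 2015.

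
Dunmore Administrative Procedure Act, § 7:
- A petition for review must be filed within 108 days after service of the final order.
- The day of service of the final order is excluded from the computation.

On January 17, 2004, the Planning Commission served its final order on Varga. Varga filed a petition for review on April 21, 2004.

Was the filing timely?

108 days after January 17, 2004 is May 4, 2004.
The deadline is May 4, 2004; the filing on April 21, 2004 is on or before that date.

Yes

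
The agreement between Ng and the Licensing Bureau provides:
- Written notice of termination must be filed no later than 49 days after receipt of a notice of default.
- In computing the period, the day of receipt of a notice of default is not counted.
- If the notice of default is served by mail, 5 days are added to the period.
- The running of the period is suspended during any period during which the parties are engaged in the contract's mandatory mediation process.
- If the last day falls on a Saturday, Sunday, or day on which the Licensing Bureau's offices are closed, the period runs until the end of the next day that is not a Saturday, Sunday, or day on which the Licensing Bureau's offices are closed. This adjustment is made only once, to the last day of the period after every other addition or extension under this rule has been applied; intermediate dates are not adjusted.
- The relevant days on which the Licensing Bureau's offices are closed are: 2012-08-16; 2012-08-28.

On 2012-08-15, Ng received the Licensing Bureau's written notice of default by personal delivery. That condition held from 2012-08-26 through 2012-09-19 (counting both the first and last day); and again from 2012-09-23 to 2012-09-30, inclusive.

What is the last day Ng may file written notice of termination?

November 5, 2012

49 days after 2012-08-15 is October 3, 2012.
Service was not by mail, so no mail extension applies.
From August 26, 2012 through September 19, 2012 inclusive is 25 days; tolling adds 25 days: October 3, 2012 + 25 days = October 28, 2012.
From September 23, 2012 through September 30, 2012 inclusive is 8 days; tolling adds 8 days: October 28, 2012 + 8 days = November 5, 2012.
November 5, 2012 is a Monday and not a day on which the Licensing Bureau's offices are closed, so no extension applies.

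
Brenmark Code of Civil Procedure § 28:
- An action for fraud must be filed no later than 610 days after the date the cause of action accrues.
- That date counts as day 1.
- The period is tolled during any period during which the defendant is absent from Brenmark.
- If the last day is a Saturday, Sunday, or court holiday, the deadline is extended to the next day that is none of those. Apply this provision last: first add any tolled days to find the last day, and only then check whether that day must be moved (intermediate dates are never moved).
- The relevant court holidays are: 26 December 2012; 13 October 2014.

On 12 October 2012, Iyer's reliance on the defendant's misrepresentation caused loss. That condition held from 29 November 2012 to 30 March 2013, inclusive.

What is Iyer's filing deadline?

Counting 12 October 2012 as day 1, day 610 is June 13, 2014.
From November 29, 2012 through March 30, 2013 inclusive is 122 days; tolling adds 122 days: June 13, 2014 + 122 days = October 13, 2014.
October 13, 2014 is a listed holiday. The next qualifying day is October 14, 2014.

October 14, 2014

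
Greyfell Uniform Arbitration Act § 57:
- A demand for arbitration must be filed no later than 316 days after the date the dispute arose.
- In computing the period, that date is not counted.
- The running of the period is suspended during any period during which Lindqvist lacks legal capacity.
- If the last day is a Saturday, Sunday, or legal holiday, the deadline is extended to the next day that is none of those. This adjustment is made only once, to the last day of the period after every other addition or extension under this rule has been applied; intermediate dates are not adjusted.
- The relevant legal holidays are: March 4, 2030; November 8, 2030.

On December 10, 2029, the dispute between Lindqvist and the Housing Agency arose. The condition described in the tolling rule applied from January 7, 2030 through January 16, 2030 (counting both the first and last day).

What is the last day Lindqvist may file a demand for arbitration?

316 days after December 10, 2029 is October 22, 2030.
From January 7, 2030 through January 16, 2030 inclusive is 10 days; tolling adds 10 days: October 22, 2030 + 10 days = November 1, 2030.
November 1, 2030 is a Friday and not a legal holiday, so no extension applies.

November 1, 2030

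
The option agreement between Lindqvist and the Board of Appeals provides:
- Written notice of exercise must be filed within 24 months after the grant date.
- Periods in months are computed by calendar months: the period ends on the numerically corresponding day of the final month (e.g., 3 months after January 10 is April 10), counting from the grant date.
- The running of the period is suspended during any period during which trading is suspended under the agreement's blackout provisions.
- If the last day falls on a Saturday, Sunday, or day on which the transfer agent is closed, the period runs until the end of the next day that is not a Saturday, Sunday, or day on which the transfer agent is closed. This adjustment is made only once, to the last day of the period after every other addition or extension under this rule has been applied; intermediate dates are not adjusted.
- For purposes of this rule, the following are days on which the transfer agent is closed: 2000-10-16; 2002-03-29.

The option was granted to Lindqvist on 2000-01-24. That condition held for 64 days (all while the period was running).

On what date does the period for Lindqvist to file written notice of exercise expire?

April 1, 2002

24 months after 2000-01-24 is January 24, 2002.
Tolling adds 64 days: January 24, 2002 + 64 days = March 29, 2002.
March 29, 2002 is a listed holiday; March 30, 2002 is Saturday; March 31, 2002 is Sunday. The next qualifying day is April 1, 2002.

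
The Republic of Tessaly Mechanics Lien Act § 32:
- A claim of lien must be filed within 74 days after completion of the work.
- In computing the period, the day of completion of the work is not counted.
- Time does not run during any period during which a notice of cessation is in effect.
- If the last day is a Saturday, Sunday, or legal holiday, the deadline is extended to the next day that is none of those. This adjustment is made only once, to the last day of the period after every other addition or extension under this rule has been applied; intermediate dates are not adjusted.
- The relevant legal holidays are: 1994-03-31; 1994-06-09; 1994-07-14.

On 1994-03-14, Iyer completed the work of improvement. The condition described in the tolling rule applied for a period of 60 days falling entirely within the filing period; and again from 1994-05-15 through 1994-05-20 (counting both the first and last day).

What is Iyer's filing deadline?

74 days after 1994-03-14 is May 27, 1994.
Tolling adds 60 days: May 27, 1994 + 60 days = July 26, 1994.
From May 15, 1994 through May 20, 1994 inclusive is 6 days; tolling adds 6 days: July 26, 1994 + 6 days = August 1, 1994.
August 1, 1994 is a Monday and not a legal holiday, so no extension applies.

August 1, 1994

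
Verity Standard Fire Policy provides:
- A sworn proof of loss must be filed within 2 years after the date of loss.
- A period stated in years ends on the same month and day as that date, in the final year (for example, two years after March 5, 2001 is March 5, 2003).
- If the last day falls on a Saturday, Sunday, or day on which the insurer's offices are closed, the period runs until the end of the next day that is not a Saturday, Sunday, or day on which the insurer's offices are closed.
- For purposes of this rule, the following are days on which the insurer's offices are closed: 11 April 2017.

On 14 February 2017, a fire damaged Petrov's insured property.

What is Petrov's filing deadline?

February 14, 2019

2 years after 14 February 2017 is February 14, 2019.
February 14, 2019 is a Thursday and not a day on which the insurer's offices are closed, so no extension applies.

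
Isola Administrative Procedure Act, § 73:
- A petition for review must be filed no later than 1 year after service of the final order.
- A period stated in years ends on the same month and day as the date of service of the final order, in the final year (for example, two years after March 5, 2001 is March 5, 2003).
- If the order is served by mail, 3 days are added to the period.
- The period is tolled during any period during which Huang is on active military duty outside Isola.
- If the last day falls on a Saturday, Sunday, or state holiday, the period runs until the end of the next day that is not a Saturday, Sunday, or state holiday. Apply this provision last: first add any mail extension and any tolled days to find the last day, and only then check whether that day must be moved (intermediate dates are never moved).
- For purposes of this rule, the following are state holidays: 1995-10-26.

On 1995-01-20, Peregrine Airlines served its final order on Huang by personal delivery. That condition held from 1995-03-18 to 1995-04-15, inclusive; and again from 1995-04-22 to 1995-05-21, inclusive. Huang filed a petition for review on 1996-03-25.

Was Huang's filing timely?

No

1 year after 1995-01-20 is January 20, 1996.
Service was not by mail, so no mail extension applies.
From March 18, 1995 through April 15, 1995 inclusive is 29 days; tolling adds 29 days: January 20, 1996 + 29 days = February 18, 1996.
From April 22, 1995 through May 21, 1995 inclusive is 30 days; tolling adds 30 days: February 18, 1996 + 30 days = March 19, 1996.
March 19, 1996 is a Tuesday and not a state holiday, so no extension applies.
The deadline is March 19, 1996; the filing on March 25, 1996 is after that date.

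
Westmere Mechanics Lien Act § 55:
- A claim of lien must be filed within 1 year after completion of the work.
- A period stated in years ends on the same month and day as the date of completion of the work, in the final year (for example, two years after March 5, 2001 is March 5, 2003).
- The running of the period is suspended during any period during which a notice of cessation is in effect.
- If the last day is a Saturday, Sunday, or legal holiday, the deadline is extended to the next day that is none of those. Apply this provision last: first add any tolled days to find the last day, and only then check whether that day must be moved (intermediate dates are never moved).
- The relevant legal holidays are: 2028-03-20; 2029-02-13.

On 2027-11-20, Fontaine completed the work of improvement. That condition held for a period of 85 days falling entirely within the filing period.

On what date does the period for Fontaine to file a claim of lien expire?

February 14, 2029

1 year after 2027-11-20 is November 20, 2028.
Tolling adds 85 days: November 20, 2028 + 85 days = February 13, 2029.
February 13, 2029 is a listed holiday. The next qualifying day is February 14, 2029.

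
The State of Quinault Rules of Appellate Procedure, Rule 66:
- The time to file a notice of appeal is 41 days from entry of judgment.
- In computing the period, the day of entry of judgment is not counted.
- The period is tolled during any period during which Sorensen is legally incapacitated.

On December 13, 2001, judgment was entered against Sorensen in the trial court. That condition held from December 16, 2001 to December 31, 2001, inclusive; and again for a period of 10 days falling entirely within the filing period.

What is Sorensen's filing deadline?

41 days after December 13, 2001 is January 23, 2002.
From December 16, 2001 through December 31, 2001 inclusive is 16 days; tolling adds 16 days: January 23, 2002 + 16 days = February 8, 2002.
Tolling adds 10 days: February 8, 2002 + 10 days = February 18, 2002.

February 18, 2002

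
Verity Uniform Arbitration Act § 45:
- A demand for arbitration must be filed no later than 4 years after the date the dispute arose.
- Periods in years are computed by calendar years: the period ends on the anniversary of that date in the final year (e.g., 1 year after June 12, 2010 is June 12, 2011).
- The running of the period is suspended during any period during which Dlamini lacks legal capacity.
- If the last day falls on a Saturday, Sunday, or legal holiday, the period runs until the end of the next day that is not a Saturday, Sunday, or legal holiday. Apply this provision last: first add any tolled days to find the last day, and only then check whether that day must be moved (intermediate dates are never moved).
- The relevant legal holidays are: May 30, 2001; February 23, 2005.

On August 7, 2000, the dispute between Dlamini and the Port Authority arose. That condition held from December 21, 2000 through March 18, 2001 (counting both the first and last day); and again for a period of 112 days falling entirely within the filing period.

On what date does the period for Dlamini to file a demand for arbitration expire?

4 years after August 7, 2000 is August 7, 2004.
From December 21, 2000 through March 18, 2001 inclusive is 88 days; tolling adds 88 days: August 7, 2004 + 88 days = November 3, 2004.
Tolling adds 112 days: November 3, 2004 + 112 days = February 23, 2005.
February 23, 2005 is a listed holiday. The next qualifying day is February 24, 2005.

February 24, 2005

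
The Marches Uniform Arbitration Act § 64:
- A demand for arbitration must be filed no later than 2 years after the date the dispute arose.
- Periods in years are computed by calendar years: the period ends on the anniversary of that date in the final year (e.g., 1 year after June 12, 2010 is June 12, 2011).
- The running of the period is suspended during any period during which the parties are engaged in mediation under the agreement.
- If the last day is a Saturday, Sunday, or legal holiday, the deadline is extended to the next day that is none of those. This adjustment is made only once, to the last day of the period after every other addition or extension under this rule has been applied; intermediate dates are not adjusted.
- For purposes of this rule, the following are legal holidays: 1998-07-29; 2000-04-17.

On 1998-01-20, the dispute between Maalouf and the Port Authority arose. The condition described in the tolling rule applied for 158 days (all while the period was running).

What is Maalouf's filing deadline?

2 years after 1998-01-20 is January 20, 2000.
Tolling adds 158 days: January 20, 2000 + 158 days = June 26, 2000.
June 26, 2000 is a Monday and not a legal holiday, so no extension applies.

June 26, 2000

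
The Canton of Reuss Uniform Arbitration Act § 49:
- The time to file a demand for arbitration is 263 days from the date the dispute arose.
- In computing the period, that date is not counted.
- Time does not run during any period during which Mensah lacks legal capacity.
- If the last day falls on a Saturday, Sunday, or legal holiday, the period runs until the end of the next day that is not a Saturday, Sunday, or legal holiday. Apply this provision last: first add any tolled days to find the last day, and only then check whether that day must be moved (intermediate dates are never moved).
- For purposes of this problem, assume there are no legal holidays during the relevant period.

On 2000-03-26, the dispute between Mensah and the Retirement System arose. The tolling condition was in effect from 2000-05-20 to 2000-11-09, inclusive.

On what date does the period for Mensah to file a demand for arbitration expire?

263 days after 2000-03-26 is December 14, 2000.
From May 20, 2000 through November 9, 2000 inclusive is 174 days; tolling adds 174 days: December 14, 2000 + 174 days = June 6, 2001.
June 6, 2001 is a Wednesday and not a legal holiday, so no extension applies.

June 6, 2001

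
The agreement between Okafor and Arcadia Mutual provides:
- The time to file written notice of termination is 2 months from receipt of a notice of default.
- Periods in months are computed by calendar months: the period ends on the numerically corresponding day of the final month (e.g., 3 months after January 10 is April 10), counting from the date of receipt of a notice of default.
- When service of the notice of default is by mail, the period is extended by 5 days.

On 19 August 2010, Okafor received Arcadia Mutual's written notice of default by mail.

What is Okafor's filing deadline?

2 months after 19 August 2010 is October 19, 2010.
Service was by mail, adding 5 days: October 19, 2010 + 5 days = October 24, 2010.

October 24, 2010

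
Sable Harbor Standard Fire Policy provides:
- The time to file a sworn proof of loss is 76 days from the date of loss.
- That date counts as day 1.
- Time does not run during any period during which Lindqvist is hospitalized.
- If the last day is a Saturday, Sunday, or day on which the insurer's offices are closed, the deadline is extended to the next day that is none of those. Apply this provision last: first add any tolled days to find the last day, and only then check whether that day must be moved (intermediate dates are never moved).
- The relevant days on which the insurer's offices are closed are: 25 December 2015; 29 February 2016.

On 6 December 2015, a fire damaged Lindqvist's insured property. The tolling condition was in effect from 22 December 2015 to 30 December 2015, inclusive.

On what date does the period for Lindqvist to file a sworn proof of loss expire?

Counting 6 December 2015 as day 1, day 76 is February 19, 2016.
From December 22, 2015 through December 30, 2015 inclusive is 9 days; tolling adds 9 days: February 19, 2016 + 9 days = February 28, 2016.
February 28, 2016 is Sunday; February 29, 2016 is a listed holiday. The next qualifying day is March 1, 2016.

March 1, 2016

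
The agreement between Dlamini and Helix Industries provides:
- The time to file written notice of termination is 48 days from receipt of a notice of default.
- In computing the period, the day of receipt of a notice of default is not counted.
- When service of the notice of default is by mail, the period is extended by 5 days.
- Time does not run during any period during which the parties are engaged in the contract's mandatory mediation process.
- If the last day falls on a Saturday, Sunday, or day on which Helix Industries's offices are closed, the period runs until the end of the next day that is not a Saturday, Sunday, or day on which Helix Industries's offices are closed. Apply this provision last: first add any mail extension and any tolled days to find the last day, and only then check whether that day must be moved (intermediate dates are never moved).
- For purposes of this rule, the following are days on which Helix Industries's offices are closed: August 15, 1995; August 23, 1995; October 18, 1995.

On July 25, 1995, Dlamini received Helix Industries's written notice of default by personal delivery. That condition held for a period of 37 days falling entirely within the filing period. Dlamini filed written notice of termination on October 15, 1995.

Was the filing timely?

48 days after July 25, 1995 is September 11, 1995.
Service was not by mail, so no mail extension applies.
Tolling adds 37 days: September 11, 1995 + 37 days = October 18, 1995.
October 18, 1995 is a listed holiday. The next qualifying day is October 19, 1995.
The deadline is October 19, 1995; the filing on October 15, 1995 is on or before that date.

Yes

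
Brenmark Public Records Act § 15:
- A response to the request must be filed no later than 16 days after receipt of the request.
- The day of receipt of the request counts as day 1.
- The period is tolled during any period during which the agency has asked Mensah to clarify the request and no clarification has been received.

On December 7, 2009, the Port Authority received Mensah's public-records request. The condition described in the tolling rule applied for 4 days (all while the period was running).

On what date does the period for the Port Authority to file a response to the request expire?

Counting December 7, 2009 as day 1, day 16 is December 22, 2009.
Tolling adds 4 days: December 22, 2009 + 4 days = December 26, 2009.

December 26, 2009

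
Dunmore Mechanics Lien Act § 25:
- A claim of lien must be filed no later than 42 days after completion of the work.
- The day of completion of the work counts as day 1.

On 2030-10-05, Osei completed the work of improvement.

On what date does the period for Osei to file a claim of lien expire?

Counting 2030-10-05 as day 1, day 42 is November 15, 2030.

November 15, 2030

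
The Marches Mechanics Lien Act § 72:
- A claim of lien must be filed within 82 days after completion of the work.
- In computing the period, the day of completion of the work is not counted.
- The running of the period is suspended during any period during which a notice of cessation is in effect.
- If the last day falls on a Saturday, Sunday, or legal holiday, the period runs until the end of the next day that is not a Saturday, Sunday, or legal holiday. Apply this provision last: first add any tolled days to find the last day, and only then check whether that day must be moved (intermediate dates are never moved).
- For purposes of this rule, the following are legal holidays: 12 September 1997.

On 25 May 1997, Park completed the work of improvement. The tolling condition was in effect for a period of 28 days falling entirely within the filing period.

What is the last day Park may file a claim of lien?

82 days after 25 May 1997 is August 15, 1997.
Tolling adds 28 days: August 15, 1997 + 28 days = September 12, 1997.
September 12, 1997 is a listed holiday; September 13, 1997 is Saturday; September 14, 1997 is Sunday. The next qualifying day is September 15, 1997.

September 15, 1997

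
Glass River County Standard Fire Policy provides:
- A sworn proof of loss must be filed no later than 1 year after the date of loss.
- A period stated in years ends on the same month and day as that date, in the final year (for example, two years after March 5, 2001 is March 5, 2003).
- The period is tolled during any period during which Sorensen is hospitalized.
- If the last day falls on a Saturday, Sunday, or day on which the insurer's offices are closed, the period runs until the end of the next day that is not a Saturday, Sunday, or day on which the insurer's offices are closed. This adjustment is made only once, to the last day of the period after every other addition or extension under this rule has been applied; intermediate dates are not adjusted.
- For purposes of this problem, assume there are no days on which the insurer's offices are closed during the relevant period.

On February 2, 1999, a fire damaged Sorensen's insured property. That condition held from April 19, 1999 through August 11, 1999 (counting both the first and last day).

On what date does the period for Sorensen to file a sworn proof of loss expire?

May 29, 2000

1 year after February 2, 1999 is February 2, 2000.
From April 19, 1999 through August 11, 1999 inclusive is 115 days; tolling adds 115 days: February 2, 2000 + 115 days = May 27, 2000.
May 27, 2000 is Saturday; May 28, 2000 is Sunday. The next qualifying day is May 29, 2000.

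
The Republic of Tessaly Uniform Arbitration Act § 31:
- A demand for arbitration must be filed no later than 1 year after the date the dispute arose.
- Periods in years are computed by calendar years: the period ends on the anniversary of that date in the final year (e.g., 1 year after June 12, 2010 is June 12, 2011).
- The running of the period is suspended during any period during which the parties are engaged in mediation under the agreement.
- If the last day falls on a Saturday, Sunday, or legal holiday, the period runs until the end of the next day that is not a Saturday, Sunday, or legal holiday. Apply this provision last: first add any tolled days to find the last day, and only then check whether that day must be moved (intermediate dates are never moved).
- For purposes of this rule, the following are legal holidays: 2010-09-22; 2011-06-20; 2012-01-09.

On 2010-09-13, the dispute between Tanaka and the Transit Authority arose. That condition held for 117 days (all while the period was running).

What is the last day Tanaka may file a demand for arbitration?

1 year after 2010-09-13 is September 13, 2011.
Tolling adds 117 days: September 13, 2011 + 117 days = January 8, 2012.
January 8, 2012 is Sunday; January 9, 2012 is a listed holiday. The next qualifying day is January 10, 2012.

January 10, 2012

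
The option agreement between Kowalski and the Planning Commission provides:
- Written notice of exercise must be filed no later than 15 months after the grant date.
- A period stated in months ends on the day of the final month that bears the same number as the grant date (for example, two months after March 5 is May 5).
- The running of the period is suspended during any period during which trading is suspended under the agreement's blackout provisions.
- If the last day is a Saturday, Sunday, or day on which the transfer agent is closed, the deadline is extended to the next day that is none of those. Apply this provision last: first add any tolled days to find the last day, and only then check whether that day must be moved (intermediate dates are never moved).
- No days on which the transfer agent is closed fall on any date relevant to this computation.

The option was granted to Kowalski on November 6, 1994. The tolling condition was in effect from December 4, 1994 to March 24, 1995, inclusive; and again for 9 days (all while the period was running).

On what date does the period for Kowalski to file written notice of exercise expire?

15 months after November 6, 1994 is February 6, 1996.
From December 4, 1994 through March 24, 1995 inclusive is 111 days; tolling adds 111 days: February 6, 1996 + 111 days = May 27, 1996.
Tolling adds 9 days: May 27, 1996 + 9 days = June 5, 1996.
June 5, 1996 is a Wednesday and not a day on which the transfer agent is closed, so no extension applies.

June 5, 1996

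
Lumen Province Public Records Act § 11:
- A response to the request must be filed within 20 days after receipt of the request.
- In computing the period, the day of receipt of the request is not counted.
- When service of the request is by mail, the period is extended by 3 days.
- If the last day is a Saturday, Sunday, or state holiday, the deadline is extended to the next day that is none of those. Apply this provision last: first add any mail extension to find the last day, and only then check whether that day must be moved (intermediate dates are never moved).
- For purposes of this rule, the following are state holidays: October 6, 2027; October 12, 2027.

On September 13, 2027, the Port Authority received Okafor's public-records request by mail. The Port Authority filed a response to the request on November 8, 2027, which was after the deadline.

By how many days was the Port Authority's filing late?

20 days after September 13, 2027 is October 3, 2027.
Service was by mail, adding 3 days: October 3, 2027 + 3 days = October 6, 2027.
October 6, 2027 is a listed holiday. The next qualifying day is October 7, 2027.
The deadline is October 7, 2027; from October 7, 2027 to November 8, 2027 is 32 days.

32 days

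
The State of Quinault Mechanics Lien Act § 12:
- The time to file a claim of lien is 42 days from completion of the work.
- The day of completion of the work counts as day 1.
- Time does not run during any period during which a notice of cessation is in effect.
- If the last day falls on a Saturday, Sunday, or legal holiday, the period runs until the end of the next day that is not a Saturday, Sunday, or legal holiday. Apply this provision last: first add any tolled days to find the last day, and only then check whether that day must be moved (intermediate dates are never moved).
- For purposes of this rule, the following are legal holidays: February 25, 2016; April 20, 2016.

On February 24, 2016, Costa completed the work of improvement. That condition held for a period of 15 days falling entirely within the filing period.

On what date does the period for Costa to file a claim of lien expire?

April 21, 2016

Counting February 24, 2016 as day 1, day 42 is April 5, 2016.
Tolling adds 15 days: April 5, 2016 + 15 days = April 20, 2016.
April 20, 2016 is a listed holiday. The next qualifying day is April 21, 2016.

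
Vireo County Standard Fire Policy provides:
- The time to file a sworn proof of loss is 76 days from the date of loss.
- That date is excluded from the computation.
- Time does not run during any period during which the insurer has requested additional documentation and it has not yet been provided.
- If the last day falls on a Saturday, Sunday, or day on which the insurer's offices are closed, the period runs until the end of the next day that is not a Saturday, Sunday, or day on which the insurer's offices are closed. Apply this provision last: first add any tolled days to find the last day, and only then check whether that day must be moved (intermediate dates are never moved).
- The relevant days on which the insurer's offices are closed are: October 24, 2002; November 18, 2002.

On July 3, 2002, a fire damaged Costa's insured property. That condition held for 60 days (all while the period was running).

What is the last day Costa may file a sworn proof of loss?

76 days after July 3, 2002 is September 17, 2002.
Tolling adds 60 days: September 17, 2002 + 60 days = November 16, 2002.
November 16, 2002 is Saturday; November 17, 2002 is Sunday; November 18, 2002 is a listed holiday. The next qualifying day is November 19, 2002.

November 19, 2002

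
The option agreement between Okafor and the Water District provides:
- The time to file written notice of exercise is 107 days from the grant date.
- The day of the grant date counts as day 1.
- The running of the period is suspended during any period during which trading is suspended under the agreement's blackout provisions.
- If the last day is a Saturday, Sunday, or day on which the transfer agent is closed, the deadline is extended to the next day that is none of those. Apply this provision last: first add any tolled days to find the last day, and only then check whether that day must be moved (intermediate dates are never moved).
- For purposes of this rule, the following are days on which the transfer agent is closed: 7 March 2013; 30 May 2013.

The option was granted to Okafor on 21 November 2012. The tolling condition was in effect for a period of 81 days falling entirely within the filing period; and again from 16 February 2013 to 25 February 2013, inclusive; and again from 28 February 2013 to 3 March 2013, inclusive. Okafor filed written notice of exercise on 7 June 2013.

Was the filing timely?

Counting 21 November 2012 as day 1, day 107 is March 7, 2013.
Tolling adds 81 days: March 7, 2013 + 81 days = May 27, 2013.
From February 16, 2013 through February 25, 2013 inclusive is 10 days; tolling adds 10 days: May 27, 2013 + 10 days = June 6, 2013.
From February 28, 2013 through March 3, 2013 inclusive is 4 days; tolling adds 4 days: June 6, 2013 + 4 days = June 10, 2013.
June 10, 2013 is a Monday and not a day on which the transfer agent is closed, so no extension applies.
The deadline is June 10, 2013; the filing on June 7, 2013 is on or before that date.

Yes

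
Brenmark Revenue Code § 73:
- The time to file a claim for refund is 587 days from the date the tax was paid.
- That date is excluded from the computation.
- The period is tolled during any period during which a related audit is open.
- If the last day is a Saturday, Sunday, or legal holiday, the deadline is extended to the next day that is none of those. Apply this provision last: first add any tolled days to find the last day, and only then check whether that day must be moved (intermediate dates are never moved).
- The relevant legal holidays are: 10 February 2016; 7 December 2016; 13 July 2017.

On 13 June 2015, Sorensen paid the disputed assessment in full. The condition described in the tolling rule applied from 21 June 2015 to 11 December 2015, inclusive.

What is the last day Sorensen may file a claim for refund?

587 days after 13 June 2015 is January 20, 2017.
From June 21, 2015 through December 11, 2015 inclusive is 174 days; tolling adds 174 days: January 20, 2017 + 174 days = July 13, 2017.
July 13, 2017 is a listed holiday. The next qualifying day is July 14, 2017.

July 14, 2017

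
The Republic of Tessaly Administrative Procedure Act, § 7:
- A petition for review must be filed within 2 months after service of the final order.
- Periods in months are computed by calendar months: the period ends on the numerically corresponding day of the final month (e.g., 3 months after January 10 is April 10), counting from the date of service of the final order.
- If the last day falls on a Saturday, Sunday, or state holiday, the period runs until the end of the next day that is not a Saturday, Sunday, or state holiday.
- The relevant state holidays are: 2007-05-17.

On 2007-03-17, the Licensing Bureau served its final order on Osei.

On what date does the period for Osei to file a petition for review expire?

May 18, 2007

2 months after 2007-03-17 is May 17, 2007.
May 17, 2007 is a listed holiday. The next qualifying day is May 18, 2007.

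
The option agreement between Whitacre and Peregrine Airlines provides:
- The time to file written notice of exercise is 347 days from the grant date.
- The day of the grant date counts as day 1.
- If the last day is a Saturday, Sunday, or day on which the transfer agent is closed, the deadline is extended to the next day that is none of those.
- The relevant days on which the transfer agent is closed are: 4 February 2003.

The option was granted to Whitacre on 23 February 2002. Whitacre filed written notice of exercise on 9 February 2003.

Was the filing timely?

Counting 23 February 2002 as day 1, day 347 is February 4, 2003.
February 4, 2003 is a listed holiday. The next qualifying day is February 5, 2003.
The deadline is February 5, 2003; the filing on February 9, 2003 is after that date.

No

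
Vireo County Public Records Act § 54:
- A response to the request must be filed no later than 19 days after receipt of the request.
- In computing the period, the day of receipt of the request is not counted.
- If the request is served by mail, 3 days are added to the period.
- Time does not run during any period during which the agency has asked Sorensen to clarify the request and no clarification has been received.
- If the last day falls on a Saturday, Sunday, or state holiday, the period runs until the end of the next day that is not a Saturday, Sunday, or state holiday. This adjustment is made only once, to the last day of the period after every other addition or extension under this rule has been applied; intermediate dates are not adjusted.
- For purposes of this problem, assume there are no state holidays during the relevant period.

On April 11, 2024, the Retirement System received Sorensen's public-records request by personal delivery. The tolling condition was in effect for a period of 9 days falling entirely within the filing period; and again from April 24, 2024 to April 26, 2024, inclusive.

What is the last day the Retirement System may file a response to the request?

19 days after April 11, 2024 is April 30, 2024.
Service was not by mail, so no mail extension applies.
Tolling adds 9 days: April 30, 2024 + 9 days = May 9, 2024.
From April 24, 2024 through April 26, 2024 inclusive is 3 days; tolling adds 3 days: May 9, 2024 + 3 days = May 12, 2024.
May 12, 2024 is Sunday. The next qualifying day is May 13, 2024.

May 13, 2024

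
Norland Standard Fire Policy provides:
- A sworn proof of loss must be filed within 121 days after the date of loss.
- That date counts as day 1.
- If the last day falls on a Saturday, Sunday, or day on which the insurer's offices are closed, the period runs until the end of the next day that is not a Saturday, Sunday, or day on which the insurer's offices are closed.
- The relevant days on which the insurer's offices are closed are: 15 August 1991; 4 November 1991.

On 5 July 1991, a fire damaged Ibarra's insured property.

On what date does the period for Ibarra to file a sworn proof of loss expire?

November 5, 1991

Counting 5 July 1991 as day 1, day 121 is November 2, 1991.
November 2, 1991 is Saturday; November 3, 1991 is Sunday; November 4, 1991 is a listed holiday. The next qualifying day is November 5, 1991.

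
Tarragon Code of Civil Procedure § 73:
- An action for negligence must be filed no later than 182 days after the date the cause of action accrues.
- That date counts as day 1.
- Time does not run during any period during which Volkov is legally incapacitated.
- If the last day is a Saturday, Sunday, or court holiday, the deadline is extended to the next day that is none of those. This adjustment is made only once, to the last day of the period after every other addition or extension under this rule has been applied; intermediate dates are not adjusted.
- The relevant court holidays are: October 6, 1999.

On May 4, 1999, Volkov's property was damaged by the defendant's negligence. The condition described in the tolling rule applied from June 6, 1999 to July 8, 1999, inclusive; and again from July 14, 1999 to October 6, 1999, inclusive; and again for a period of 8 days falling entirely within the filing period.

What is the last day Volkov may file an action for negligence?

Counting May 4, 1999 as day 1, day 182 is November 1, 1999.
From June 6, 1999 through July 8, 1999 inclusive is 33 days; tolling adds 33 days: November 1, 1999 + 33 days = December 4, 1999.
From July 14, 1999 through October 6, 1999 inclusive is 85 days; tolling adds 85 days: December 4, 1999 + 85 days = February 27, 2000.
Tolling adds 8 days: February 27, 2000 + 8 days = March 6, 2000.
March 6, 2000 is a Monday and not a court holiday, so no extension applies.

March 6, 2000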